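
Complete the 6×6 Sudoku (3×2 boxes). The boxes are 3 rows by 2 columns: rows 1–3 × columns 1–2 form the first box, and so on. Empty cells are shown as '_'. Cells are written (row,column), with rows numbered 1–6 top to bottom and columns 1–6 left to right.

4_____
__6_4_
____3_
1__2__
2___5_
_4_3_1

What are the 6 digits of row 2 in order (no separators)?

326145

(4,5) = 6 (sole candidate).
(6,3) = 5 (sole candidate).
(6,5) = 2 (sole candidate).
(1,5) = 1 (sole candidate).
(4,3) = 4 (sole candidate).
(4,6) = 3 (sole candidate).
(5,3) = 1 (sole candidate).
(5,4) = 6 (sole candidate).
(5,6) = 4 (sole candidate).
(6,1) = 6 (sole candidate).
(1,4) = 5 (sole candidate).
(2,4) = 1: row 2 has {4,6}; col 4 has {2,3,5,6}; box has {5,6} → only 1 remains.
(3,1) = 5 (sole candidate).
(3,3) = 2 (sole candidate).
(3,4) = 4 (sole candidate).
(3,6) = 6 (sole candidate).
(4,2) = 5 (sole candidate).
(5,2) = 3 (sole candidate).
(1,3) = 3 (sole candidate).
(1,6) = 2 (sole candidate).
(2,1) = 3: row 2 has {1,4,6}; col 1 has {1,2,4,5,6}; box has {4,5} → only 3 remains.
(2,2) = 2: row 2 has {1,3,4,6}; col 2 has {3,4,5}; box has {3,4,5} → only 2 remains.
(2,6) = 5: row 2 has {1,2,3,4,6}; col 6 has {1,2,3,4,6}; box has {1,2,3,4,6} → only 5 remains.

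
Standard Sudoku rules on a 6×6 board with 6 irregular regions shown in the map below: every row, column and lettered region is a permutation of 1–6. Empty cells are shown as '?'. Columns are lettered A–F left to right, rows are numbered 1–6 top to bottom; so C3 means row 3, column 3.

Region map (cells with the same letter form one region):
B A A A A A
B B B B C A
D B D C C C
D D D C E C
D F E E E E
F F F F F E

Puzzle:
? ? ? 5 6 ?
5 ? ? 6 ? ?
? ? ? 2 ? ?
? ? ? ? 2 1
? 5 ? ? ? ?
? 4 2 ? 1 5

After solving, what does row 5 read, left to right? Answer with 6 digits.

D6 = 3: row 6 has {1,2,4,5}; col 4 has {2,5,6}; region has {1,2,4,5} → only 3 remains.
D4 = 4: row 4 has {1,2}; col 4 has {2,3,5,6}; region has {1,2} → only 4 remains.
D5 = 1: row 5 has {5}; col 4 has {2,3,4,5,6}; region has {2,5} → only 1 remains.
A6 = 6: row 6 has {1,2,3,4,5}; col 1 has {5}; region has {1,2,3,4,5} → only 6 remains.
E2 = 3: row 2 has {5,6}; col 5 has {1,2,6}; region has {1,2,4} → only 3 remains.
E3 = 5: row 3 has {2}; col 5 has {1,2,3,6}; region has {1,2,3,4} → only 5 remains.
F3 = 6: row 3 has {2,5}; col 6 has {1,5}; region has {1,2,3,4,5} → only 6 remains.
A4 = 3: row 4 has {1,2,4}; col 1 has {5,6}; region has {} → only 3 remains.
B4 = 6: row 4 has {1,2,3,4}; col 2 has {4,5}; region has {3} → only 6 remains.
C4 = 5: row 4 has {1,2,3,4,6}; col 3 has {2}; region has {3,6} → only 5 remains.
E5 = 4: row 5 has {1,5}; col 5 has {1,2,3,5,6}; region has {1,2,5} → only 4 remains.
F5 = 3: row 5 has {1,4,5}; col 6 has {1,5,6}; region has {1,2,4,5} → only 3 remains.
A5 = 2: row 5 has {1,3,4,5}; col 1 has {3,5,6}; region has {3,5,6} → only 2 remains.
C5 = 6: row 5 has {1,2,3,4,5}; col 3 has {2,5}; region has {1,2,3,4,5} → only 6 remains.

256143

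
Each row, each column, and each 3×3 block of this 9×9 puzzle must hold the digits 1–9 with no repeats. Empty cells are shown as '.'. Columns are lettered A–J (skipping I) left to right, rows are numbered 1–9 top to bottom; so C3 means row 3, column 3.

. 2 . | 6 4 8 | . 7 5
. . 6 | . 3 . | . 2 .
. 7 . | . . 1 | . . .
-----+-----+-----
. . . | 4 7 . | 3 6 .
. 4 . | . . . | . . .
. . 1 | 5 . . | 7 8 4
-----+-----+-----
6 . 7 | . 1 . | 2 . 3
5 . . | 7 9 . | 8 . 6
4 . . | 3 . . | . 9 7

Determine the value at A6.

D2 = 9: row 2 has {2,3,6}; col 4 has {3,4,5,6,7}; box has {1,3,4,6,8} → only 9 remains.
D3 = 2: row 3 has {1,7}; col 4 has {3,4,5,6,7,9}; box has {1,3,4,6,8,9} → only 2 remains.
E3 = 5: row 3 has {1,2,7}; col 5 has {1,3,4,7,9}; box has {1,2,3,4,6,8,9} → only 5 remains.
D7 = 8: row 7 has {1,2,3,6,7}; col 4 has {2,3,4,5,6,7,9}; box has {1,3,7,9} → only 8 remains.
F2 = 7: row 2 has {2,3,6,9}; col 6 has {1,8}; box has {1,2,3,4,5,6,8,9} → only 7 remains.
D5 = 1: row 5 has {4}; col 4 has {2,3,4,5,6,7,8,9}; box has {4,5,7} → only 1 remains.
H5 = 5: row 5 has {1,4}; col 8 has {2,6,7,8,9}; box has {3,4,6,7,8} → only 5 remains.
B7 = 9: row 7 has {1,2,3,6,7,8}; col 2 has {2,4,7}; box has {4,5,6,7} → only 9 remains.
H7 = 4: row 7 has {1,2,3,6,7,8,9}; col 8 has {2,5,6,7,8,9}; box has {2,3,6,7,8,9} → only 4 remains.
H8 = 1: row 8 has {5,6,7,8,9}; col 8 has {2,4,5,6,7,8,9}; box has {2,3,4,6,7,8,9} → only 1 remains.
G9 = 5: row 9 has {3,4,7,9}; col 7 has {2,3,7,8}; box has {1,2,3,4,6,7,8,9} → only 5 remains.
H3 = 3: row 3 has {1,2,5,7}; col 8 has {1,2,4,5,6,7,8,9}; box has {2,5,7} → only 3 remains.
G5 = 9: row 5 has {1,4,5}; col 7 has {2,3,5,7,8}; box has {3,4,5,6,7,8} → only 9 remains.
J5 = 2: row 5 has {1,4,5,9}; col 9 has {3,4,5,6,7}; box has {3,4,5,6,7,8,9} → only 2 remains.
F7 = 5: row 7 has {1,2,3,4,6,7,8,9}; col 6 has {1,7,8}; box has {1,3,7,8,9} → only 5 remains.
B8 = 3: row 8 has {1,5,6,7,8,9}; col 2 has {2,4,7,9}; box has {4,5,6,7,9} → only 3 remains.
C8 = 2: row 8 has {1,3,5,6,7,8,9}; col 3 has {1,6,7}; box has {3,4,5,6,7,9} → only 2 remains.
F8 = 4: row 8 has {1,2,3,5,6,7,8,9}; col 6 has {1,5,7,8}; box has {1,3,5,7,8,9} → only 4 remains.
C9 = 8: row 9 has {3,4,5,7,9}; col 3 has {1,2,6,7}; box has {2,3,4,5,6,7,9} → only 8 remains.
G1 = 1: row 1 has {2,4,5,6,7,8}; col 7 has {2,3,5,7,8,9}; box has {2,3,5,7} → only 1 remains.
G2 = 4: row 2 has {2,3,6,7,9}; col 7 has {1,2,3,5,7,8,9}; box has {1,2,3,5,7} → only 4 remains.
J2 = 8: row 2 has {2,3,4,6,7,9}; col 9 has {2,3,4,5,6,7}; box has {1,2,3,4,5,7} → only 8 remains.
G3 = 6: row 3 has {1,2,3,5,7}; col 7 has {1,2,3,4,5,7,8,9}; box has {1,2,3,4,5,7,8} → only 6 remains.
J3 = 9: row 3 has {1,2,3,5,6,7}; col 9 has {2,3,4,5,6,7,8}; box has {1,2,3,4,5,6,7,8} → only 9 remains.
J4 = 1: row 4 has {3,4,6,7}; col 9 has {2,3,4,5,6,7,8,9}; box has {2,3,4,5,6,7,8,9} → only 1 remains.
C5 = 3: row 5 has {1,2,4,5,9}; col 3 has {1,2,6,7,8}; box has {1,4} → only 3 remains.
F5 = 6: row 5 has {1,2,3,4,5,9}; col 6 has {1,4,5,7,8}; box has {1,4,5,7} → only 6 remains.
B6 = 6: row 6 has {1,4,5,7,8}; col 2 has {2,3,4,7,9}; box has {1,3,4} → only 6 remains.
E6 = 2: row 6 has {1,4,5,6,7,8}; col 5 has {1,3,4,5,7,9}; box has {1,4,5,6,7} → only 2 remains.
B9 = 1: row 9 has {3,4,5,7,8,9}; col 2 has {2,3,4,6,7,9}; box has {2,3,4,5,6,7,8,9} → only 1 remains.
E9 = 6: row 9 has {1,3,4,5,7,8,9}; col 5 has {1,2,3,4,5,7,9}; box has {1,3,4,5,7,8,9} → only 6 remains.
F9 = 2: row 9 has {1,3,4,5,6,7,8,9}; col 6 has {1,4,5,6,7,8}; box has {1,3,4,5,6,7,8,9} → only 2 remains.
C1 = 9: row 1 has {1,2,4,5,6,7,8}; col 3 has {1,2,3,6,7,8}; box has {2,6,7} → only 9 remains.
A2 = 1: row 2 has {2,3,4,6,7,8,9}; col 1 has {4,5,6}; box has {2,6,7,9} → only 1 remains.
B2 = 5: row 2 has {1,2,3,4,6,7,8,9}; col 2 has {1,2,3,4,6,7,9}; box has {1,2,6,7,9} → only 5 remains.
A3 = 8: row 3 has {1,2,3,5,6,7,9}; col 1 has {1,4,5,6}; box has {1,2,5,6,7,9} → only 8 remains.
C3 = 4: row 3 has {1,2,3,5,6,7,8,9}; col 3 has {1,2,3,6,7,8,9}; box has {1,2,5,6,7,8,9} → only 4 remains.
B4 = 8: row 4 has {1,3,4,6,7}; col 2 has {1,2,3,4,5,6,7,9}; box has {1,3,4,6} → only 8 remains.
C4 = 5: row 4 has {1,3,4,6,7,8}; col 3 has {1,2,3,4,6,7,8,9}; box has {1,3,4,6,8} → only 5 remains.
F4 = 9: row 4 has {1,3,4,5,6,7,8}; col 6 has {1,2,4,5,6,7,8}; box has {1,2,4,5,6,7} → only 9 remains.
A5 = 7: row 5 has {1,2,3,4,5,6,9}; col 1 has {1,4,5,6,8}; box has {1,3,4,5,6,8} → only 7 remains.
E5 = 8: row 5 has {1,2,3,4,5,6,7,9}; col 5 has {1,2,3,4,5,6,7,9}; box has {1,2,4,5,6,7,9} → only 8 remains.
A6 = 9: row 6 has {1,2,4,5,6,7,8}; col 1 has {1,4,5,6,7,8}; box has {1,3,4,5,6,7,8} → only 9 remains.

9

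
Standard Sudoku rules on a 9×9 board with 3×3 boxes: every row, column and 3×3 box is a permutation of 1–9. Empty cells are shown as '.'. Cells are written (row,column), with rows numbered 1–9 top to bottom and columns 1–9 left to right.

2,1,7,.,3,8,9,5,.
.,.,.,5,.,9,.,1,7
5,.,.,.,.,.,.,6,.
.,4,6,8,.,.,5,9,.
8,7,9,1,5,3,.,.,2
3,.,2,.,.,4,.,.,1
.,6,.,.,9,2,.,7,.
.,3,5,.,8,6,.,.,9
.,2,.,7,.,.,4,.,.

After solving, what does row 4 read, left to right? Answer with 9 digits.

146827593

(1,9) = 4 (sole candidate).
(2,2) = 8 (sole candidate).
(3,2) = 9 (sole candidate).
(4,1) = 1: row 4 has {4,5,6,8,9}; col 1 has {2,3,5,8}; box has {2,3,4,6,7,8,9} → only 1 remains.
(4,6) = 7: row 4 has {1,4,5,6,8,9}; col 6 has {2,3,4,6,8,9}; box has {1,3,4,5,8} → only 7 remains.
(4,9) = 3: row 4 has {1,4,5,6,7,8,9}; col 9 has {1,2,4,7,9}; box has {1,2,5,9} → only 3 remains.
(5,7) = 6 (sole candidate).
(5,8) = 4 (sole candidate).
(6,2) = 5 (sole candidate).
(6,5) = 6 (sole candidate).
(6,8) = 8 (sole candidate).
(7,1) = 4 (sole candidate).
(7,4) = 3 (sole candidate).
(8,1) = 7 (sole candidate).
(8,4) = 4 (sole candidate).
(8,8) = 2 (sole candidate).
(9,1) = 9 (sole candidate).
(9,5) = 1 (sole candidate).
(9,6) = 5 (sole candidate).
(9,8) = 3 (sole candidate).
(1,4) = 6 (sole candidate).
(2,1) = 6 (sole candidate).
(3,4) = 2 (sole candidate).
(3,6) = 1 (sole candidate).
(3,9) = 8 (sole candidate).
(4,5) = 2: row 4 has {1,3,4,5,6,7,8,9}; col 5 has {1,3,5,6,8,9}; box has {1,3,4,5,6,7,8} → only 2 remains.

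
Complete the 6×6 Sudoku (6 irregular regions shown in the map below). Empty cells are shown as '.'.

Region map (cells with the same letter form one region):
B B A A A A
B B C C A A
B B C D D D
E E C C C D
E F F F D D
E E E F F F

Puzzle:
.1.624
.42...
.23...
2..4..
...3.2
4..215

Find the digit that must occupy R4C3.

1

R1C3 = 5 (sole candidate).
R2C5 = 3 (sole candidate).
R2C6 = 1 (sole candidate).
R3C6 = 6 (sole candidate).
R4C6 = 3 (sole candidate).
R5C2 = 6 (sole candidate).
R5C3 = 4 (sole candidate).
R5C5 = 5 (sole candidate).
R6C2 = 3 (sole candidate).
R6C3 = 6 (sole candidate).
R1C1 = 3 (sole candidate).
R2C4 = 5 (sole candidate).
R3C1 = 5 (sole candidate).
R3C4 = 1 (sole candidate).
R3C5 = 4 (sole candidate).
R4C2 = 5 (sole candidate).
R4C3 = 1: row 4 has {2,3,4,5}; col 3 has {2,3,4,5,6}; region has {2,3,4,5} → only 1 remains.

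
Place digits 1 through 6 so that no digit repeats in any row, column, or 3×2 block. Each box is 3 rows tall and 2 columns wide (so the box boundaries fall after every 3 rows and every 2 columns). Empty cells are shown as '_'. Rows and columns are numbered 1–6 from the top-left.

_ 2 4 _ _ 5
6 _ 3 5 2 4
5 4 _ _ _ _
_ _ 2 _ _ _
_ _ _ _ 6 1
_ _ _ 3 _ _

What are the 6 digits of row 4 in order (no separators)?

row 2, column 2 = 1 (sole candidate).
row 4, column 6 = 3: row 4 has {2}; col 6 has {1,4,5}; box has {1,6} → only 3 remains.
row 5, column 3 = 5 (sole candidate).
row 5, column 4 = 4 (sole candidate).
row 6, column 6 = 2 (sole candidate).
row 1, column 1 = 3 (sole candidate).
row 1, column 5 = 1 (sole candidate).
row 3, column 5 = 3 (sole candidate).
row 3, column 6 = 6 (sole candidate).
row 5, column 1 = 2 (sole candidate).
row 5, column 2 = 3 (sole candidate).
row 1, column 4 = 6 (sole candidate).
row 3, column 3 = 1 (sole candidate).
row 3, column 4 = 2 (sole candidate).
row 4, column 4 = 1: row 4 has {2,3}; col 4 has {2,3,4,5,6}; box has {2,3,4,5} → only 1 remains.
row 6, column 3 = 6 (sole candidate).
row 4, column 1 = 4: row 4 has {1,2,3}; col 1 has {2,3,5,6}; box has {2,3} → only 4 remains.
row 4, column 5 = 5: row 4 has {1,2,3,4}; col 5 has {1,2,3,6}; box has {1,2,3,6} → only 5 remains.
row 6, column 1 = 1 (sole candidate).
row 6, column 2 = 5 (sole candidate).
row 6, column 5 = 4 (sole candidate).
row 4, column 2 = 6: row 4 has {1,2,3,4,5}; col 2 has {1,2,3,4,5}; box has {1,2,3,4,5} → only 6 remains.

462153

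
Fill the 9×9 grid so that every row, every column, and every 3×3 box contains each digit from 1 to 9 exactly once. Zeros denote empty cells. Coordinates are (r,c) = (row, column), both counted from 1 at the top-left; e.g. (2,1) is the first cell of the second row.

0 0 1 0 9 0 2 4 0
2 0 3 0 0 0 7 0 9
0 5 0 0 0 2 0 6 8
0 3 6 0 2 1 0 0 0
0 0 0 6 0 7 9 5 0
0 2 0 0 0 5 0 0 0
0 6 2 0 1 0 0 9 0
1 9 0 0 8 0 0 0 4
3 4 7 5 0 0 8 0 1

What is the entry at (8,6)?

3

(2,2) = 8 (sole candidate).
(2,8) = 1 (sole candidate).
(3,7) = 3 (sole candidate).
(4,7) = 4 (sole candidate).
(4,9) = 7 (sole candidate).
(5,2) = 1 (sole candidate).
(7,7) = 5 (sole candidate).
(7,9) = 3 (sole candidate).
(8,3) = 5 (sole candidate).
(8,7) = 6 (sole candidate).
(9,5) = 6 (sole candidate).
(9,6) = 9 (sole candidate).
(9,8) = 2 (sole candidate).
(1,2) = 7 (sole candidate).
(1,9) = 5 (sole candidate).
(2,4) = 4 (sole candidate).
(2,5) = 5 (sole candidate).
(2,6) = 6 (sole candidate).
(3,5) = 7 (sole candidate).
(4,8) = 8 (sole candidate).
(5,9) = 2 (sole candidate).
(6,7) = 1 (sole candidate).
(6,8) = 3 (sole candidate).
(6,9) = 6 (sole candidate).
(7,1) = 8 (sole candidate).
(7,4) = 7 (sole candidate).
(7,6) = 4 (sole candidate).
(8,6) = 3: row 8 has {1,4,5,6,8,9}; col 6 has {1,2,4,5,6,7,9}; box has {1,4,5,6,7,8,9} → only 3 remains.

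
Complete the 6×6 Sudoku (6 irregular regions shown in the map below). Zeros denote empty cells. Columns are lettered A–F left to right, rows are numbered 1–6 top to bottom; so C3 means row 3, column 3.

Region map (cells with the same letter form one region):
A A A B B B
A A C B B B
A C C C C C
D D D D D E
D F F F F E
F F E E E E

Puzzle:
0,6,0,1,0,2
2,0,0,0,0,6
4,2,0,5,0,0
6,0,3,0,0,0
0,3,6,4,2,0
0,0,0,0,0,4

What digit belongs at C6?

C1 = 5: row 1 has {1,2,6}; col 3 has {3,6}; region has {2,4,6} → only 5 remains.
B2 = 1: row 2 has {2,6}; col 2 has {2,3,6}; region has {2,4,5,6} → only 1 remains.
C2 = 4: row 2 has {1,2,6}; col 3 has {3,5,6}; region has {2,5} → only 4 remains.
D2 = 3: row 2 has {1,2,4,6}; col 4 has {1,4,5}; region has {1,2,6} → only 3 remains.
E2 = 5: row 2 has {1,2,3,4,6}; col 5 has {2}; region has {1,2,3,6} → only 5 remains.
C3 = 1: row 3 has {2,4,5}; col 3 has {3,4,5,6}; region has {2,4,5} → only 1 remains.
F3 = 3: row 3 has {1,2,4,5}; col 6 has {2,4,6}; region has {1,2,4,5} → only 3 remains.
D4 = 2: row 4 has {3,6}; col 4 has {1,3,4,5}; region has {3,6} → only 2 remains.
B6 = 5: row 6 has {4}; col 2 has {1,2,3,6}; region has {2,3,4,6} → only 5 remains.
C6 = 2: row 6 has {4,5}; col 3 has {1,3,4,5,6}; region has {4} → only 2 remains.

2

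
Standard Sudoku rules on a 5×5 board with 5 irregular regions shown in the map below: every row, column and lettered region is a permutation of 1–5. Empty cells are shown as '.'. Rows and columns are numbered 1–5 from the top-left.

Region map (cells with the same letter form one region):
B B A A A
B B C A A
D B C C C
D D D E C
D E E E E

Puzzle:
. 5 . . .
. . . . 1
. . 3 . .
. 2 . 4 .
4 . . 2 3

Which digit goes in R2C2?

3

R1C4 = 3 (sole candidate).
R2C4 = 5 (sole candidate).
R3C4 = 1 (sole candidate).
R4C5 = 5 (sole candidate).
R5C2 = 1 (sole candidate).
R5C3 = 5 (sole candidate).
R3C1 = 5 (sole candidate).
R3C2 = 4 (sole candidate).
R3C5 = 2 (sole candidate).
R4C3 = 1 (sole candidate).
R1C5 = 4 (sole candidate).
R2C2 = 3: row 2 has {1,5}; col 2 has {1,2,4,5}; region has {4,5} → only 3 remains.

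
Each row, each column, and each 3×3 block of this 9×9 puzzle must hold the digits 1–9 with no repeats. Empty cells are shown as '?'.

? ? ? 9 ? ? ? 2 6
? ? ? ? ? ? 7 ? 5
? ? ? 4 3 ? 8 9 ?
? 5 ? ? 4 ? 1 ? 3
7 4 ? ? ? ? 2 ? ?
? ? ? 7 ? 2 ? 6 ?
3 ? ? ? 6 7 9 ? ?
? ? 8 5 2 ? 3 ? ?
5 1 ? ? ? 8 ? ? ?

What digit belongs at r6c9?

4

r1c7 = 4: row 1 has {2,6,9}; col 7 has {1,2,3,7,8,9}; box has {2,5,6,7,8,9} → only 4 remains.
r3c9 = 1: row 3 has {3,4,8,9}; col 9 has {3,5,6}; box has {2,4,5,6,7,8,9} → only 1 remains.
r6c7 = 5: row 6 has {2,6,7}; col 7 has {1,2,3,4,7,8,9}; box has {1,2,3,6} → only 5 remains.
r7c2 = 2: row 7 has {3,6,7,9}; col 2 has {1,4,5}; box has {1,3,5,8} → only 2 remains.
r7c3 = 4: row 7 has {2,3,6,7,9}; col 3 has {8}; box has {1,2,3,5,8} → only 4 remains.
r7c4 = 1: row 7 has {2,3,4,6,7,9}; col 4 has {4,5,7,9}; box has {2,5,6,7,8} → only 1 remains.
r7c9 = 8: row 7 has {1,2,3,4,6,7,9}; col 9 has {1,3,5,6}; box has {3,9} → only 8 remains.
r9c4 = 3: row 9 has {1,5,8}; col 4 has {1,4,5,7,9}; box has {1,2,5,6,7,8} → only 3 remains.
r9c5 = 9: row 9 has {1,3,5,8}; col 5 has {2,3,4,6}; box has {1,2,3,5,6,7,8} → only 9 remains.
r9c7 = 6: row 9 has {1,3,5,8,9}; col 7 has {1,2,3,4,5,7,8,9}; box has {3,8,9} → only 6 remains.
r2c8 = 3: row 2 has {5,7}; col 8 has {2,6,9}; box has {1,2,4,5,6,7,8,9} → only 3 remains.
r5c8 = 8: row 5 has {2,4,7}; col 8 has {2,3,6,9}; box has {1,2,3,5,6} → only 8 remains.
r5c9 = 9: row 5 has {2,4,7,8}; col 9 has {1,3,5,6,8}; box has {1,2,3,5,6,8} → only 9 remains.
r6c9 = 4: row 6 has {2,5,6,7}; col 9 has {1,3,5,6,8,9}; box has {1,2,3,5,6,8,9} → only 4 remains.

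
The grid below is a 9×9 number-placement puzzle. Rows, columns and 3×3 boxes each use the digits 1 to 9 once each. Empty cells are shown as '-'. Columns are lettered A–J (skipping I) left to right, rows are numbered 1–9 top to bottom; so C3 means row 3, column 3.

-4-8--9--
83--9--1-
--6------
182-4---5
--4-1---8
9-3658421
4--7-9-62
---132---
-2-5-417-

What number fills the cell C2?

7

B6 = 7: row 6 has {1,2,3,4,5,6,8,9}; col 2 has {2,3,4,8}; box has {1,2,3,4,8,9} → only 7 remains.
E7 = 8: row 7 has {2,4,6,7,9}; col 5 has {1,3,4,5,9}; box has {1,2,3,4,5,7,9} → only 8 remains.
E9 = 6: row 9 has {1,2,4,5,7}; col 5 has {1,3,4,5,8,9}; box has {1,2,3,4,5,7,8,9} → only 6 remains.
A9 = 3: row 9 has {1,2,4,5,6,7}; col 1 has {1,4,8,9}; box has {2,4} → only 3 remains.
J9 = 9: row 9 has {1,2,3,4,5,6,7}; col 9 has {1,2,5,8}; box has {1,2,6,7} → only 9 remains.
J8 = 4: row 8 has {1,2,3}; col 9 has {1,2,5,8,9}; box has {1,2,6,7,9} → only 4 remains.
C9 = 8: row 9 has {1,2,3,4,5,6,7,9}; col 3 has {2,3,4,6}; box has {2,3,4} → only 8 remains.
D2 = 4: in row 2, 4 can only go here (every other open cell in that row sees a 4).
G2 = 2: in row 2, 2 can only go here (every other open cell in that row sees a 2).
H3 = 4: in row 3, 4 can only go here (every other open cell in that row sees a 4).
B3 = 9: in row 3, 9 can only go here (every other open cell in that row sees a 9).
F3 = 1: in row 3, 1 can only go here (every other open cell in that row sees a 1).
G3 = 8: in row 3, 8 can only go here (every other open cell in that row sees an 8).
G8 = 5: row 8 has {1,2,3,4}; col 7 has {1,2,4,8,9}; box has {1,2,4,6,7,9} → only 5 remains.
H8 = 8: row 8 has {1,2,3,4,5}; col 8 has {1,2,4,6,7}; box has {1,2,4,5,6,7,9} → only 8 remains.
G7 = 3: row 7 has {2,4,6,7,8,9}; col 7 has {1,2,4,5,8,9}; box has {1,2,4,5,6,7,8,9} → only 3 remains.
B8 = 6: row 8 has {1,2,3,4,5,8}; col 2 has {2,3,4,7,8,9}; box has {2,3,4,8} → only 6 remains.
B5 = 5: row 5 has {1,4,8}; col 2 has {2,3,4,6,7,8,9}; box has {1,2,3,4,7,8,9} → only 5 remains.
B7 = 1: row 7 has {2,3,4,6,7,8,9}; col 2 has {2,3,4,5,6,7,8,9}; box has {2,3,4,6,8} → only 1 remains.
C7 = 5: row 7 has {1,2,3,4,6,7,8,9}; col 3 has {2,3,4,6,8}; box has {1,2,3,4,6,8} → only 5 remains.
A8 = 7: row 8 has {1,2,3,4,5,6,8}; col 1 has {1,3,4,8,9}; box has {1,2,3,4,5,6,8} → only 7 remains.
C8 = 9: row 8 has {1,2,3,4,5,6,7,8}; col 3 has {2,3,4,5,6,8}; box has {1,2,3,4,5,6,7,8} → only 9 remains.
C2 = 7: row 2 has {1,2,3,4,8,9}; col 3 has {2,3,4,5,6,8,9}; box has {3,4,6,8,9} → only 7 remains.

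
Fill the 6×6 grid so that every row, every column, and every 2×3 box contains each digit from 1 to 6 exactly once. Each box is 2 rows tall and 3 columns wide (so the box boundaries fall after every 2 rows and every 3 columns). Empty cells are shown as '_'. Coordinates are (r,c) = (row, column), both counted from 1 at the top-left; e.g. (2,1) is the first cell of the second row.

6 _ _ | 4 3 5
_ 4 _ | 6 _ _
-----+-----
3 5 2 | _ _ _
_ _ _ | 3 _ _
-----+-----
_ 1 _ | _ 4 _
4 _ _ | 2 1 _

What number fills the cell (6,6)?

6

(1,2) = 2 (sole candidate).
(1,3) = 1 (sole candidate).
(2,1) = 5 (sole candidate).
(2,3) = 3 (sole candidate).
(2,5) = 2 (sole candidate).
(2,6) = 1 (sole candidate).
(3,4) = 1 (sole candidate).
(3,5) = 6 (sole candidate).
(3,6) = 4 (sole candidate).
(4,1) = 1 (sole candidate).
(4,2) = 6 (sole candidate).
(4,3) = 4 (sole candidate).
(4,5) = 5 (sole candidate).
(4,6) = 2 (sole candidate).
(5,1) = 2 (sole candidate).
(5,4) = 5 (sole candidate).
(6,2) = 3 (sole candidate).
(6,6) = 6: row 6 has {1,2,3,4}; col 6 has {1,2,4,5}; box has {1,2,4,5} → only 6 remains.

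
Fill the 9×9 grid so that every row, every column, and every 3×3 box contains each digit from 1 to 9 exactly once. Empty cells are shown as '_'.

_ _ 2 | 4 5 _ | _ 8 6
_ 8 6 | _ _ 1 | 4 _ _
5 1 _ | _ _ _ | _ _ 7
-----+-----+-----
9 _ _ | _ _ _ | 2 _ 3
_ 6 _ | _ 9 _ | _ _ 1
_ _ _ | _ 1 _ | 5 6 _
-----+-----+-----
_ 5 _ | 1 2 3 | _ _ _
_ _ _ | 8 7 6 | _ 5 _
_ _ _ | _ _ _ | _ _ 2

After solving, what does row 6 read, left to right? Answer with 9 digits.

R2C5 = 3 (sole candidate).
R9C5 = 4 (sole candidate).
R2C1 = 7 (sole candidate).
R1C1 = 3 (sole candidate).
R1C2 = 9 (sole candidate).
R1C6 = 7 (sole candidate).
R1C7 = 1 (sole candidate).
R3C3 = 4 (sole candidate).
R2C9 = 5 (hidden single in row 2).
R4C3 = 1 (hidden single in row 4).
R6C9 = 9: in row 6, 9 can only go here (every other open cell in that row sees a 9).
R8C9 = 4 (sole candidate).
R7C9 = 8 (sole candidate).
R7C1 = 4 (hidden single in row 7).
R7C7 = 6 (hidden single in row 7).
R8C1 = 1 (hidden single in row 8).
R8C2 = 2 (hidden single in row 8).
R9C8 = 1 (hidden single in row 9).
R9C1 = 6 (hidden single in row 9).
R9C3 = 8 (hidden single in row 9).
R5C3 = 5 (hidden single in column 3).
R5C4 = 3 (hidden single in row 5).
R5C7 = 8 (hidden single in column 7).
R5C1 = 2 (sole candidate).
R5C6 = 4 (sole candidate).
R5C8 = 7 (sole candidate).
R6C1 = 8: row 6 has {1,5,6,9}; col 1 has {1,2,3,4,5,6,7,9}; box has {1,2,5,6,9} → only 8 remains.
R6C6 = 2: row 6 has {1,5,6,8,9}; col 6 has {1,3,4,6,7}; box has {1,3,4,9} → only 2 remains.
R7C8 = 9 (sole candidate).
R8C7 = 3 (sole candidate).
R9C7 = 7 (sole candidate).
R2C8 = 2 (sole candidate).
R3C7 = 9 (sole candidate).
R3C8 = 3 (sole candidate).
R4C8 = 4 (sole candidate).
R6C4 = 7: row 6 has {1,2,5,6,8,9}; col 4 has {1,3,4,8}; box has {1,2,3,4,9} → only 7 remains.
R7C3 = 7 (sole candidate).
R8C3 = 9 (sole candidate).
R9C2 = 3 (sole candidate).
R2C4 = 9 (sole candidate).
R3C6 = 8 (sole candidate).
R4C2 = 7 (sole candidate).
R4C6 = 5 (sole candidate).
R6C2 = 4: row 6 has {1,2,5,6,7,8,9}; col 2 has {1,2,3,5,6,7,8,9}; box has {1,2,5,6,7,8,9} → only 4 remains.
R6C3 = 3: row 6 has {1,2,4,5,6,7,8,9}; col 3 has {1,2,4,5,6,7,8,9}; box has {1,2,4,5,6,7,8,9} → only 3 remains.

843712569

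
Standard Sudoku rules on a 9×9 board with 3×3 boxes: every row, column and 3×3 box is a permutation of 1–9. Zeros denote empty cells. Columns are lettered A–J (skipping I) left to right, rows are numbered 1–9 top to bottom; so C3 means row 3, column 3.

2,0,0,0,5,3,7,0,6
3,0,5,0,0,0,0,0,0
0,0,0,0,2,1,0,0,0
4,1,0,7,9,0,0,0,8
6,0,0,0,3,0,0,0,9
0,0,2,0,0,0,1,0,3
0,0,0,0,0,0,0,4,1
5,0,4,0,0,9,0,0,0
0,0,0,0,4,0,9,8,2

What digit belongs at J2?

4

J2 = 4: row 2 has {3,5}; col 9 has {1,2,3,6,8,9}; box has {6,7} → only 4 remains.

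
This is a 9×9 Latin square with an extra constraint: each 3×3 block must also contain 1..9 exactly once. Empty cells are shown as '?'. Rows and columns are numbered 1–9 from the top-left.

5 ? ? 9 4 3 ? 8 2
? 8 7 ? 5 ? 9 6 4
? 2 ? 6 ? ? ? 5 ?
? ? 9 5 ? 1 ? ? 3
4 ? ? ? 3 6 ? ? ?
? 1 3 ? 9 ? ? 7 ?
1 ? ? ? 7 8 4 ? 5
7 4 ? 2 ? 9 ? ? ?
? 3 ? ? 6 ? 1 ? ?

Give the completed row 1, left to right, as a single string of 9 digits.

row 1, column 2 = 6: row 1 has {2,3,4,5,8,9}; col 2 has {1,2,3,4,8}; box has {2,5,7,8} → only 6 remains.
row 1, column 3 = 1: row 1 has {2,3,4,5,6,8,9}; col 3 has {3,7,9}; box has {2,5,6,7,8} → only 1 remains.
row 1, column 7 = 7: row 1 has {1,2,3,4,5,6,8,9}; col 7 has {1,4,9}; box has {2,4,5,6,8,9} → only 7 remains.

561943782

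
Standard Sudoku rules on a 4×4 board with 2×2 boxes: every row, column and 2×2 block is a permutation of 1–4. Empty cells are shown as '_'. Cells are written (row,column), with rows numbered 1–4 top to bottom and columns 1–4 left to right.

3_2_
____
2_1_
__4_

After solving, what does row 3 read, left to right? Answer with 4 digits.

2413

(2,3) = 3: row 2 has {}; col 3 has {1,2,4}; box has {2} → only 3 remains.
(3,4) = 3: row 3 has {1,2}; col 4 has {}; box has {1,4} → only 3 remains.
(4,1) = 1: row 4 has {4}; col 1 has {2,3}; box has {2} → only 1 remains.
(4,2) = 3: row 4 has {1,4}; col 2 has {}; box has {1,2} → only 3 remains.
(4,4) = 2: row 4 has {1,3,4}; col 4 has {3}; box has {1,3,4} → only 2 remains.
(2,1) = 4: row 2 has {3}; col 1 has {1,2,3}; box has {3} → only 4 remains.
(2,4) = 1: row 2 has {3,4}; col 4 has {2,3}; box has {2,3} → only 1 remains.
(3,2) = 4: row 3 has {1,2,3}; col 2 has {3}; box has {1,2,3} → only 4 remains.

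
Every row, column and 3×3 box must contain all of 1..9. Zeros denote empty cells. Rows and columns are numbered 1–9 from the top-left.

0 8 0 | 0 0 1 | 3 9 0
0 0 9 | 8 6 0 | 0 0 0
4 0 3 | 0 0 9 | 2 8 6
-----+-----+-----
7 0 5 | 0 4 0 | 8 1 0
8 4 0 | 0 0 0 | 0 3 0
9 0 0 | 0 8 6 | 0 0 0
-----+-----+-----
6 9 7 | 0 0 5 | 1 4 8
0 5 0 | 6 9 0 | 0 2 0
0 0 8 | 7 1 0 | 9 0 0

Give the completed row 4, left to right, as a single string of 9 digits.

765342819

r3c4 = 5: row 3 has {2,3,4,6,8,9}; col 4 has {6,7,8}; box has {1,6,8,9} → only 5 remains.
r3c5 = 7: row 3 has {2,3,4,5,6,8,9}; col 5 has {1,4,6,8,9}; box has {1,5,6,8,9} → only 7 remains.
r8c7 = 7: row 8 has {2,5,6,9}; col 7 has {1,2,3,8,9}; box has {1,2,4,8,9} → only 7 remains.
r8c9 = 3: row 8 has {2,5,6,7,9}; col 9 has {6,8}; box has {1,2,4,7,8,9} → only 3 remains.
r9c9 = 5: row 9 has {1,7,8,9}; col 9 has {3,6,8}; box has {1,2,3,4,7,8,9} → only 5 remains.
r1c5 = 2: row 1 has {1,3,8,9}; col 5 has {1,4,6,7,8,9}; box has {1,5,6,7,8,9} → only 2 remains.
r3c2 = 1: row 3 has {2,3,4,5,6,7,8,9}; col 2 has {4,5,8,9}; box has {3,4,8,9} → only 1 remains.
r5c5 = 5: row 5 has {3,4,8}; col 5 has {1,2,4,6,7,8,9}; box has {4,6,8} → only 5 remains.
r5c7 = 6: row 5 has {3,4,5,8}; col 7 has {1,2,3,7,8,9}; box has {1,3,8} → only 6 remains.
r7c5 = 3: row 7 has {1,4,5,6,7,8,9}; col 5 has {1,2,4,5,6,7,8,9}; box has {1,5,6,7,9} → only 3 remains.
r8c1 = 1: row 8 has {2,3,5,6,7,9}; col 1 has {4,6,7,8,9}; box has {5,6,7,8,9} → only 1 remains.
r8c3 = 4: row 8 has {1,2,3,5,6,7,9}; col 3 has {3,5,7,8,9}; box has {1,5,6,7,8,9} → only 4 remains.
r8c6 = 8: row 8 has {1,2,3,4,5,6,7,9}; col 6 has {1,5,6,9}; box has {1,3,5,6,7,9} → only 8 remains.
r9c8 = 6: row 9 has {1,5,7,8,9}; col 8 has {1,2,3,4,8,9}; box has {1,2,3,4,5,7,8,9} → only 6 remains.
r1c1 = 5: row 1 has {1,2,3,8,9}; col 1 has {1,4,6,7,8,9}; box has {1,3,4,8,9} → only 5 remains.
r1c3 = 6: row 1 has {1,2,3,5,8,9}; col 3 has {3,4,5,7,8,9}; box has {1,3,4,5,8,9} → only 6 remains.
r1c4 = 4: row 1 has {1,2,3,5,6,8,9}; col 4 has {5,6,7,8}; box has {1,2,5,6,7,8,9} → only 4 remains.
r1c9 = 7: row 1 has {1,2,3,4,5,6,8,9}; col 9 has {3,5,6,8}; box has {2,3,6,8,9} → only 7 remains.
r2c1 = 2: row 2 has {6,8,9}; col 1 has {1,4,5,6,7,8,9}; box has {1,3,4,5,6,8,9} → only 2 remains.
r2c2 = 7: row 2 has {2,6,8,9}; col 2 has {1,4,5,8,9}; box has {1,2,3,4,5,6,8,9} → only 7 remains.
r2c6 = 3: row 2 has {2,6,7,8,9}; col 6 has {1,5,6,8,9}; box has {1,2,4,5,6,7,8,9} → only 3 remains.
r2c8 = 5: row 2 has {2,3,6,7,8,9}; col 8 has {1,2,3,4,6,8,9}; box has {2,3,6,7,8,9} → only 5 remains.
r4c6 = 2: row 4 has {1,4,5,7,8}; col 6 has {1,3,5,6,8,9}; box has {4,5,6,8} → only 2 remains.
r4c9 = 9: row 4 has {1,2,4,5,7,8}; col 9 has {3,5,6,7,8}; box has {1,3,6,8} → only 9 remains.
r5c6 = 7: row 5 has {3,4,5,6,8}; col 6 has {1,2,3,5,6,8,9}; box has {2,4,5,6,8} → only 7 remains.
r5c9 = 2: row 5 has {3,4,5,6,7,8}; col 9 has {3,5,6,7,8,9}; box has {1,3,6,8,9} → only 2 remains.
r6c8 = 7: row 6 has {6,8,9}; col 8 has {1,2,3,4,5,6,8,9}; box has {1,2,3,6,8,9} → only 7 remains.
r6c9 = 4: row 6 has {6,7,8,9}; col 9 has {2,3,5,6,7,8,9}; box has {1,2,3,6,7,8,9} → only 4 remains.
r7c4 = 2: row 7 has {1,3,4,5,6,7,8,9}; col 4 has {4,5,6,7,8}; box has {1,3,5,6,7,8,9} → only 2 remains.
r9c1 = 3: row 9 has {1,5,6,7,8,9}; col 1 has {1,2,4,5,6,7,8,9}; box has {1,4,5,6,7,8,9} → only 3 remains.
r9c2 = 2: row 9 has {1,3,5,6,7,8,9}; col 2 has {1,4,5,7,8,9}; box has {1,3,4,5,6,7,8,9} → only 2 remains.
r9c6 = 4: row 9 has {1,2,3,5,6,7,8,9}; col 6 has {1,2,3,5,6,7,8,9}; box has {1,2,3,5,6,7,8,9} → only 4 remains.
r2c7 = 4: row 2 has {2,3,5,6,7,8,9}; col 7 has {1,2,3,6,7,8,9}; box has {2,3,5,6,7,8,9} → only 4 remains.
r2c9 = 1: row 2 has {2,3,4,5,6,7,8,9}; col 9 has {2,3,4,5,6,7,8,9}; box has {2,3,4,5,6,7,8,9} → only 1 remains.
r4c4 = 3: row 4 has {1,2,4,5,7,8,9}; col 4 has {2,4,5,6,7,8}; box has {2,4,5,6,7,8} → only 3 remains.
r5c3 = 1: row 5 has {2,3,4,5,6,7,8}; col 3 has {3,4,5,6,7,8,9}; box has {4,5,7,8,9} → only 1 remains.
r5c4 = 9: row 5 has {1,2,3,4,5,6,7,8}; col 4 has {2,3,4,5,6,7,8}; box has {2,3,4,5,6,7,8} → only 9 remains.
r6c2 = 3: row 6 has {4,6,7,8,9}; col 2 has {1,2,4,5,7,8,9}; box has {1,4,5,7,8,9} → only 3 remains.
r6c3 = 2: row 6 has {3,4,6,7,8,9}; col 3 has {1,3,4,5,6,7,8,9}; box has {1,3,4,5,7,8,9} → only 2 remains.
r6c4 = 1: row 6 has {2,3,4,6,7,8,9}; col 4 has {2,3,4,5,6,7,8,9}; box has {2,3,4,5,6,7,8,9} → only 1 remains.
r6c7 = 5: row 6 has {1,2,3,4,6,7,8,9}; col 7 has {1,2,3,4,6,7,8,9}; box has {1,2,3,4,6,7,8,9} → only 5 remains.
r4c2 = 6: row 4 has {1,2,3,4,5,7,8,9}; col 2 has {1,2,3,4,5,7,8,9}; box has {1,2,3,4,5,7,8,9} → only 6 remains.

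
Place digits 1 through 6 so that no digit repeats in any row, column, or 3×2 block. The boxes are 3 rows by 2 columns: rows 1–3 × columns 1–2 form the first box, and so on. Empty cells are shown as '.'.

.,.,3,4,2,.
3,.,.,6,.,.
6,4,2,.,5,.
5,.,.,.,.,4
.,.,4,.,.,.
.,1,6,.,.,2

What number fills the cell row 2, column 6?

1

row 1, column 1 = 1 (sole candidate).
row 1, column 2 = 5 (sole candidate).
row 1, column 6 = 6 (sole candidate).
row 2, column 2 = 2 (sole candidate).
row 2, column 6 = 1: row 2 has {2,3,6}; col 6 has {2,4,6}; box has {2,5,6} → only 1 remains.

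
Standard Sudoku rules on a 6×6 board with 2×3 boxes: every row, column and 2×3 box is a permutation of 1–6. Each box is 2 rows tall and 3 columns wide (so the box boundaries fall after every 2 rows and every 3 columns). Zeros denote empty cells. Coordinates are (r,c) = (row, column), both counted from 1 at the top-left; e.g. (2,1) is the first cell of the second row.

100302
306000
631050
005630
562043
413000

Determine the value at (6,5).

2

(1,3) = 4: row 1 has {1,2,3}; col 3 has {1,2,3,5,6}; box has {1,3,6} → only 4 remains.
(1,5) = 6: row 1 has {1,2,3,4}; col 5 has {3,4,5}; box has {2,3} → only 6 remains.
(2,5) = 1: row 2 has {3,6}; col 5 has {3,4,5,6}; box has {2,3,6} → only 1 remains.
(3,6) = 4: row 3 has {1,3,5,6}; col 6 has {2,3}; box has {3,5,6} → only 4 remains.
(4,1) = 2: row 4 has {3,5,6}; col 1 has {1,3,4,5,6}; box has {1,3,5,6} → only 2 remains.
(4,2) = 4: row 4 has {2,3,5,6}; col 2 has {1,3,6}; box has {1,2,3,5,6} → only 4 remains.
(4,6) = 1: row 4 has {2,3,4,5,6}; col 6 has {2,3,4}; box has {3,4,5,6} → only 1 remains.
(5,4) = 1: row 5 has {2,3,4,5,6}; col 4 has {3,6}; box has {3,4} → only 1 remains.
(6,5) = 2: row 6 has {1,3,4}; col 5 has {1,3,4,5,6}; box has {1,3,4} → only 2 remains.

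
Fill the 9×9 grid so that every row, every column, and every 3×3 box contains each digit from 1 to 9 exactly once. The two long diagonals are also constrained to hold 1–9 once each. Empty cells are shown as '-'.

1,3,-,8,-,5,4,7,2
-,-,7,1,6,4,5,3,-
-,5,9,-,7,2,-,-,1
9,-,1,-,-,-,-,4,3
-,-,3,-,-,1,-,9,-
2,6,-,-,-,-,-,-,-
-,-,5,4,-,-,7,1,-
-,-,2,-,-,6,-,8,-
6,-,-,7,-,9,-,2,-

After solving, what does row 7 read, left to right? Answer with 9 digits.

row 1, column 3 = 6 (sole candidate).
row 1, column 5 = 9 (sole candidate).
row 2, column 1 = 8 (sole candidate).
row 2, column 2 = 2 (sole candidate).
row 2, column 9 = 9 (sole candidate).
row 3, column 1 = 4 (sole candidate).
row 3, column 4 = 3 (sole candidate).
row 3, column 7 = 8 (sole candidate).
row 3, column 8 = 6 (sole candidate).
row 4, column 6 = 7 (sole candidate).
row 5, column 5 = 4 (sole candidate).
row 6, column 4 = 9 (sole candidate).
row 6, column 6 = 3 (sole candidate).
row 6, column 7 = 1 (sole candidate).
row 6, column 8 = 5 (sole candidate).
row 7, column 1 = 3: row 7 has {1,4,5,7}; col 1 has {1,2,4,6,8,9}; box has {2,5,6} → only 3 remains.
row 7, column 6 = 8: row 7 has {1,3,4,5,7}; col 6 has {1,2,3,4,5,6,7,9}; box has {4,6,7,9} → only 8 remains.
row 7, column 9 = 6: row 7 has {1,3,4,5,7,8}; col 9 has {1,2,3,9}; box has {1,2,7,8} → only 6 remains.
row 8, column 1 = 7 (sole candidate).
row 8, column 2 = 1 (sole candidate).
row 8, column 4 = 5 (sole candidate).
row 8, column 5 = 3 (sole candidate).
row 8, column 7 = 9 (sole candidate).
row 8, column 9 = 4 (sole candidate).
row 9, column 5 = 1 (sole candidate).
row 9, column 7 = 3 (sole candidate).
row 9, column 9 = 5 (sole candidate).
row 4, column 2 = 8 (sole candidate).
row 4, column 4 = 6 (sole candidate).
row 4, column 7 = 2 (sole candidate).
row 5, column 1 = 5 (sole candidate).
row 5, column 2 = 7 (sole candidate).
row 5, column 4 = 2 (sole candidate).
row 5, column 7 = 6 (sole candidate).
row 5, column 9 = 8 (sole candidate).
row 6, column 3 = 4 (sole candidate).
row 6, column 5 = 8 (sole candidate).
row 6, column 9 = 7 (sole candidate).
row 7, column 2 = 9: row 7 has {1,3,4,5,6,7,8}; col 2 has {1,2,3,5,6,7,8}; box has {1,2,3,5,6,7} → only 9 remains.
row 7, column 5 = 2: row 7 has {1,3,4,5,6,7,8,9}; col 5 has {1,3,4,6,7,8,9}; box has {1,3,4,5,6,7,8,9} → only 2 remains.

395428716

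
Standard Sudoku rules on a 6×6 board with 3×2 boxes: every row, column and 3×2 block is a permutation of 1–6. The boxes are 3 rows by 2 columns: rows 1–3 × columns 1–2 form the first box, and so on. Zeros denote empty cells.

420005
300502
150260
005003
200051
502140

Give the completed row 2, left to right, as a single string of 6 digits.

364512

r2c2 = 6: row 2 has {2,3,5}; col 2 has {2,5}; box has {1,2,3,4,5} → only 6 remains.
r2c5 = 1: row 2 has {2,3,5,6}; col 5 has {4,5,6}; box has {2,5,6} → only 1 remains.
r3c6 = 4: row 3 has {1,2,5,6}; col 6 has {1,2,3,5}; box has {1,2,5,6} → only 4 remains.
r4c1 = 6: row 4 has {3,5}; col 1 has {1,2,3,4,5}; box has {2,5} → only 6 remains.
r4c4 = 4: row 4 has {3,5,6}; col 4 has {1,2,5}; box has {1,2,5} → only 4 remains.
r4c5 = 2: row 4 has {3,4,5,6}; col 5 has {1,4,5,6}; box has {1,3,4,5} → only 2 remains.
r6c2 = 3: row 6 has {1,2,4,5}; col 2 has {2,5,6}; box has {2,5,6} → only 3 remains.
r6c6 = 6: row 6 has {1,2,3,4,5}; col 6 has {1,2,3,4,5}; box has {1,2,3,4,5} → only 6 remains.
r1c5 = 3: row 1 has {2,4,5}; col 5 has {1,2,4,5,6}; box has {1,2,4,5,6} → only 3 remains.
r2c3 = 4: row 2 has {1,2,3,5,6}; col 3 has {2,5}; box has {2,5} → only 4 remains.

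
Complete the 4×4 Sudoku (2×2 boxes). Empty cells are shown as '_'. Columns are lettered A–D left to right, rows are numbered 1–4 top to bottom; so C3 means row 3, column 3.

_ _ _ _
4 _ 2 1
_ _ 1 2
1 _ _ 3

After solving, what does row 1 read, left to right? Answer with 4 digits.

D1 = 4: row 1 has {}; col 4 has {1,2,3}; box has {1,2} → only 4 remains.
B2 = 3: row 2 has {1,2,4}; col 2 has {}; box has {4} → only 3 remains.
A3 = 3: row 3 has {1,2}; col 1 has {1,4}; box has {1} → only 3 remains.
B3 = 4: row 3 has {1,2,3}; col 2 has {3}; box has {1,3} → only 4 remains.
B4 = 2: row 4 has {1,3}; col 2 has {3,4}; box has {1,3,4} → only 2 remains.
C4 = 4: row 4 has {1,2,3}; col 3 has {1,2}; box has {1,2,3} → only 4 remains.
A1 = 2: row 1 has {4}; col 1 has {1,3,4}; box has {3,4} → only 2 remains.
B1 = 1: row 1 has {2,4}; col 2 has {2,3,4}; box has {2,3,4} → only 1 remains.
C1 = 3: row 1 has {1,2,4}; col 3 has {1,2,4}; box has {1,2,4} → only 3 remains.

2134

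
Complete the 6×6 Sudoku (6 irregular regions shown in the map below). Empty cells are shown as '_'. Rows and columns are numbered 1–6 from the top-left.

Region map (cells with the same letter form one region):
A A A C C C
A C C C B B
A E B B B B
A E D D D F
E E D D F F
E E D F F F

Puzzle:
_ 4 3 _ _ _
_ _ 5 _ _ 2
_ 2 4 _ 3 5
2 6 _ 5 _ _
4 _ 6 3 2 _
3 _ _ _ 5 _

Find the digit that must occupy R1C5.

R4C3 = 1: row 4 has {2,5,6}; col 3 has {3,4,5,6}; region has {3,5,6} → only 1 remains.
R4C5 = 4: row 4 has {1,2,5,6}; col 5 has {2,3,5}; region has {1,3,5,6} → only 4 remains.
R4C6 = 3: row 4 has {1,2,4,5,6}; col 6 has {2,5}; region has {2,5} → only 3 remains.
R5C6 = 1: row 5 has {2,3,4,6}; col 6 has {2,3,5}; region has {2,3,5} → only 1 remains.
R6C2 = 1: row 6 has {3,5}; col 2 has {2,4,6}; region has {2,3,4,6} → only 1 remains.
R6C3 = 2: row 6 has {1,3,5}; col 3 has {1,3,4,5,6}; region has {1,3,4,5,6} → only 2 remains.
R1C6 = 6: row 1 has {3,4}; col 6 has {1,2,3,5}; region has {5} → only 6 remains.
R2C2 = 3: row 2 has {2,5}; col 2 has {1,2,4,6}; region has {5,6} → only 3 remains.
R5C2 = 5: row 5 has {1,2,3,4,6}; col 2 has {1,2,3,4,6}; region has {1,2,3,4,6} → only 5 remains.
R6C6 = 4: row 6 has {1,2,3,5}; col 6 has {1,2,3,5,6}; region has {1,2,3,5} → only 4 remains.
R1C5 = 1: row 1 has {3,4,6}; col 5 has {2,3,4,5}; region has {3,5,6} → only 1 remains.

1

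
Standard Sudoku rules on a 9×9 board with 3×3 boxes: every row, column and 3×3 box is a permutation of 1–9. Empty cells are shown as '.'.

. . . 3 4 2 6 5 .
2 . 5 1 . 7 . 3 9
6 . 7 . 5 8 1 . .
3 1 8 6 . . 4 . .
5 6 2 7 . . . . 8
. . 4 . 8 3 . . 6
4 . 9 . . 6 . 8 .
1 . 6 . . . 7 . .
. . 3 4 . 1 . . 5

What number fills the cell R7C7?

R1C3 = 1: row 1 has {2,3,4,5,6}; col 3 has {2,3,4,5,6,7,8,9}; box has {2,5,6,7} → only 1 remains.
R1C9 = 7: row 1 has {1,2,3,4,5,6}; col 9 has {5,6,8,9}; box has {1,3,5,6,9} → only 7 remains.
R2C5 = 6: row 2 has {1,2,3,5,7,9}; col 5 has {4,5,8}; box has {1,2,3,4,5,7,8} → only 6 remains.
R2C7 = 8: row 2 has {1,2,3,5,6,7,9}; col 7 has {1,4,6,7}; box has {1,3,5,6,7,9} → only 8 remains.
R3C4 = 9: row 3 has {1,5,6,7,8}; col 4 has {1,3,4,6,7}; box has {1,2,3,4,5,6,7,8} → only 9 remains.
R4C9 = 2: row 4 has {1,3,4,6,8}; col 9 has {5,6,7,8,9}; box has {4,6,8} → only 2 remains.
R2C2 = 4: row 2 has {1,2,3,5,6,7,8,9}; col 2 has {1,6}; box has {1,2,5,6,7} → only 4 remains.
R3C2 = 3: row 3 has {1,5,6,7,8,9}; col 2 has {1,4,6}; box has {1,2,4,5,6,7} → only 3 remains.
R3C9 = 4: row 3 has {1,3,5,6,7,8,9}; col 9 has {2,5,6,7,8,9}; box has {1,3,5,6,7,8,9} → only 4 remains.
R4C5 = 9: row 4 has {1,2,3,4,6,8}; col 5 has {4,5,6,8}; box has {3,6,7,8} → only 9 remains.
R4C6 = 5: row 4 has {1,2,3,4,6,8,9}; col 6 has {1,2,3,6,7,8}; box has {3,6,7,8,9} → only 5 remains.
R4C8 = 7: row 4 has {1,2,3,4,5,6,8,9}; col 8 has {3,5,8}; box has {2,4,6,8} → only 7 remains.
R5C5 = 1: row 5 has {2,5,6,7,8}; col 5 has {4,5,6,8,9}; box has {3,5,6,7,8,9} → only 1 remains.
R5C6 = 4: row 5 has {1,2,5,6,7,8}; col 6 has {1,2,3,5,6,7,8}; box has {1,3,5,6,7,8,9} → only 4 remains.
R5C8 = 9: row 5 has {1,2,4,5,6,7,8}; col 8 has {3,5,7,8}; box has {2,4,6,7,8} → only 9 remains.
R6C4 = 2: row 6 has {3,4,6,8}; col 4 has {1,3,4,6,7,9}; box has {1,3,4,5,6,7,8,9} → only 2 remains.
R6C7 = 5: row 6 has {2,3,4,6,8}; col 7 has {1,4,6,7,8}; box has {2,4,6,7,8,9} → only 5 remains.
R6C8 = 1: row 6 has {2,3,4,5,6,8}; col 8 has {3,5,7,8,9}; box has {2,4,5,6,7,8,9} → only 1 remains.
R7C4 = 5: row 7 has {4,6,8,9}; col 4 has {1,2,3,4,6,7,9}; box has {1,4,6} → only 5 remains.
R8C4 = 8: row 8 has {1,6,7}; col 4 has {1,2,3,4,5,6,7,9}; box has {1,4,5,6} → only 8 remains.
R8C6 = 9: row 8 has {1,6,7,8}; col 6 has {1,2,3,4,5,6,7,8}; box has {1,4,5,6,8} → only 9 remains.
R8C9 = 3: row 8 has {1,6,7,8,9}; col 9 has {2,4,5,6,7,8,9}; box has {5,7,8} → only 3 remains.
R3C8 = 2: row 3 has {1,3,4,5,6,7,8,9}; col 8 has {1,3,5,7,8,9}; box has {1,3,4,5,6,7,8,9} → only 2 remains.
R5C7 = 3: row 5 has {1,2,4,5,6,7,8,9}; col 7 has {1,4,5,6,7,8}; box has {1,2,4,5,6,7,8,9} → only 3 remains.
R7C7 = 2: row 7 has {4,5,6,8,9}; col 7 has {1,3,4,5,6,7,8}; box has {3,5,7,8} → only 2 remains.

2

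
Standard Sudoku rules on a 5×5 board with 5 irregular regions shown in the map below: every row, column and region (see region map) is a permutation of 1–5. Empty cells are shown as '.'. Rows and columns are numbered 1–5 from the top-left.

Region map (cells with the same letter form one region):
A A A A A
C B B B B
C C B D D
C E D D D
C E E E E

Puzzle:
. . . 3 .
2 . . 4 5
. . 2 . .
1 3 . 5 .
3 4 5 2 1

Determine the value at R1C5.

4

R2C2 = 1: row 2 has {2,4,5}; col 2 has {3,4}; region has {2,4,5} → only 1 remains.
R2C3 = 3: row 2 has {1,2,4,5}; col 3 has {2,5}; region has {1,2,4,5} → only 3 remains.
R3C2 = 5: row 3 has {2}; col 2 has {1,3,4}; region has {1,2,3} → only 5 remains.
R3C4 = 1: row 3 has {2,5}; col 4 has {2,3,4,5}; region has {5} → only 1 remains.
R4C3 = 4: row 4 has {1,3,5}; col 3 has {2,3,5}; region has {1,5} → only 4 remains.
R4C5 = 2: row 4 has {1,3,4,5}; col 5 has {1,5}; region has {1,4,5} → only 2 remains.
R1C2 = 2: row 1 has {3}; col 2 has {1,3,4,5}; region has {3} → only 2 remains.
R1C3 = 1: row 1 has {2,3}; col 3 has {2,3,4,5}; region has {2,3} → only 1 remains.
R1C5 = 4: row 1 has {1,2,3}; col 5 has {1,2,5}; region has {1,2,3} → only 4 remains.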